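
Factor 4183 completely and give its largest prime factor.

4183 = 47 · 89
89 is prime.
So 4183 = 47 · 89; the largest prime factor is 89.

89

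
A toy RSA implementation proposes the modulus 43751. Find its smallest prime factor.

43751 is odd.
Digit sum 20, not divisible by 3.
Ends in 1: not divisible by 5.
7: 43751 = 7·6250 + 1
11: 43751 = 11·3977 + 4
13: 43751 = 13·3365 + 6
17: 43751 = 17·2573 + 10
19: 43751 = 19·2302 + 13
23: 43751 = 23·1902 + 5
29: 43751 = 29·1508 + 19
31: 43751 = 31·1411 + 10
37: 43751 = 37·1182 + 17
41: 43751 = 41·1067 + 4
43: 43751 = 43·1017 + 20
47: 43751 = 47·930 + 41
53: 43751 = 53·825 + 26
59: 43751 = 59·741 + 32
61: 43751 = 61·717 + 14
67: 43751 = 67·653

67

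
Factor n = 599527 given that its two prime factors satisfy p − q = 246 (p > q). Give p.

907

Since p = q + 246, we have 599527 = q(q + 246), so q² + 246q − 599527 = 0.
Discriminant: 246² + 4·599527 = 60516 + 2398108 = 2458624; √2458624 = 1568.
q = (−246 + 1568)/2 = 661, and p = q + 246 = 907.
Check: 661 · 907 = 599527.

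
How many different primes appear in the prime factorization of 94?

2

94 = 2 · 47
94 = 2 · 47, which has 2 distinct prime factors.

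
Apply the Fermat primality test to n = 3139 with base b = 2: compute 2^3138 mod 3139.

2^1 ≡ 2 (mod 3139)
2^2 ≡ 2^2 = 4 ≡ 4 (mod 3139)
2^4 ≡ 4^2 = 16 ≡ 16 (mod 3139)
2^8 ≡ 16^2 = 256 ≡ 256 (mod 3139)
2^16 ≡ 256^2 = 65536 ≡ 2756 (mod 3139)
2^32 ≡ 2756^2 = 7595536 ≡ 2295 (mod 3139)
2^64 ≡ 2295^2 = 5267025 ≡ 2922 (mod 3139)
2^128 ≡ 2922^2 = 8538084 ≡ 4 (mod 3139)
2^256 ≡ 4^2 = 16 ≡ 16 (mod 3139)
2^512 ≡ 16^2 = 256 ≡ 256 (mod 3139)
2^1024 ≡ 256^2 = 65536 ≡ 2756 (mod 3139)
2^2048 ≡ 2756^2 = 7595536 ≡ 2295 (mod 3139)
3138 = 2048 + 1024 + 64 + 2 in binary powers of 2.
So 2^3138 ≡ 2295 · 2756 · 2922 · 4 ≡ 3057 (mod 3139).
Since 3057 ≠ 1, base 2 is a Fermat witness: 3139 is composite.

3057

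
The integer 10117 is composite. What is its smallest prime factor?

67

10117 is odd.
Digit sum 10, not divisible by 3.
Ends in 7: not divisible by 5.
7: 10117 = 7·1445 + 2
11: 10117 = 11·919 + 8
13: 10117 = 13·778 + 3
17: 10117 = 17·595 + 2
19: 10117 = 19·532 + 9
23: 10117 = 23·439 + 20
29: 10117 = 29·348 + 25
31: 10117 = 31·326 + 11
37: 10117 = 37·273 + 16
41: 10117 = 41·246 + 31
43: 10117 = 43·235 + 12
47: 10117 = 47·215 + 12
53: 10117 = 53·190 + 47
59: 10117 = 59·171 + 28
61: 10117 = 61·165 + 52
67: 10117 = 67·151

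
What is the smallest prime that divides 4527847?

4527847 is odd.
Digit sum 37, not divisible by 3.
Ends in 7: not divisible by 5.
7: 4527847 = 7·646835 + 2
11: 4527847 = 11·411622 + 5
13: 4527847 = 13·348295 + 12
17: 4527847 = 17·266343 + 16
19: 4527847 = 19·238307 + 14
23: 4527847 = 23·196862 + 21
29: 4527847 = 29·156132 + 19
31: 4527847 = 31·146059 + 18
37: 4527847 = 37·122374 + 9
41: 4527847 = 41·110435 + 12
43: 4527847 = 43·105298 + 33
47: 4527847 = 47·96337 + 8
53: 4527847 = 53·85431 + 4
59: 4527847 = 59·76743 + 10
61: 4527847 = 61·74227

61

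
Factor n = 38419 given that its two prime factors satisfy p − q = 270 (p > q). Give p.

Since p = q + 270, we have 38419 = q(q + 270), so q² + 270q − 38419 = 0.
Discriminant: 270² + 4·38419 = 72900 + 153676 = 226576; √226576 = 476.
q = (−270 + 476)/2 = 103, and p = q + 270 = 373.
Check: 103 · 373 = 38419.

373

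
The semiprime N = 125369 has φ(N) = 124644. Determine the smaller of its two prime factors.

φ(n) = (p−1)(q−1) = n − (p+q) + 1, so p + q = 125369 − 124644 + 1 = 726.
p and q are the roots of t² − 726t + 125369 = 0.
Discriminant: 726² − 4·125369 = 527076 − 501476 = 25600; √25600 = 160.
q = (726 − 160)/2 = 283, p = (726 + 160)/2 = 443.
Check: 283 · 443 = 125369.

283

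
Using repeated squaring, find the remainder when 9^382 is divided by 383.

9^1 ≡ 9 (mod 383)
9^2 ≡ 9^2 = 81 ≡ 81 (mod 383)
9^4 ≡ 81^2 = 6561 ≡ 50 (mod 383)
9^8 ≡ 50^2 = 2500 ≡ 202 (mod 383)
9^16 ≡ 202^2 = 40804 ≡ 206 (mod 383)
9^32 ≡ 206^2 = 42436 ≡ 306 (mod 383)
9^64 ≡ 306^2 = 93636 ≡ 184 (mod 383)
9^128 ≡ 184^2 = 33856 ≡ 152 (mod 383)
9^256 ≡ 152^2 = 23104 ≡ 124 (mod 383)
382 = 256 + 64 + 32 + 16 + 8 + 4 + 2 in binary powers of 2.
So 9^382 ≡ 124 · 184 · 306 · 206 · 202 · 50 · 81 ≡ 1 (mod 383).
Since the result is 1, base 9 gives no evidence that 383 is composite.

1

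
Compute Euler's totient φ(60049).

53040

Factor: 60049 = 11 · 53 · 103.
φ(60049) = (11−1) · (53−1) · (103−1) = 10 · 52 · 102 = 53040.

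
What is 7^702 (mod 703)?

7^1 ≡ 7 (mod 703)
7^2 ≡ 7^2 = 49 ≡ 49 (mod 703)
7^4 ≡ 49^2 = 2401 ≡ 292 (mod 703)
7^8 ≡ 292^2 = 85264 ≡ 201 (mod 703)
7^16 ≡ 201^2 = 40401 ≡ 330 (mod 703)
7^32 ≡ 330^2 = 108900 ≡ 638 (mod 703)
7^64 ≡ 638^2 = 407044 ≡ 7 (mod 703)
7^128 ≡ 7^2 = 49 ≡ 49 (mod 703)
7^256 ≡ 49^2 = 2401 ≡ 292 (mod 703)
7^512 ≡ 292^2 = 85264 ≡ 201 (mod 703)
702 = 512 + 128 + 32 + 16 + 8 + 4 + 2 in binary powers of 2.
So 7^702 ≡ 201 · 49 · 638 · 330 · 201 · 292 · 49 ≡ 1 (mod 703).
Since the result is 1, base 7 gives no evidence that 703 is composite.

1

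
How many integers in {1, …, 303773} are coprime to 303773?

Factor: 303773 = 17 · 107 · 167.
φ(303773) = (17−1) · (107−1) · (167−1) = 16 · 106 · 166 = 281536.

281536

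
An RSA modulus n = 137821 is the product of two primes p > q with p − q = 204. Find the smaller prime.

283

Since p = q + 204, we have 137821 = q(q + 204), so q² + 204q − 137821 = 0.
Discriminant: 204² + 4·137821 = 41616 + 551284 = 592900; √592900 = 770.
q = (−204 + 770)/2 = 283, and p = q + 204 = 487.
Check: 283 · 487 = 137821.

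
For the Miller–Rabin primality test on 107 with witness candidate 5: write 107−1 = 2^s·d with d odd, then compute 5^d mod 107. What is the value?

106

107 − 1 = 106 = 2^1 · 53, so d = 53.
5^1 ≡ 5 (mod 107)
5^2 ≡ 5^2 = 25 ≡ 25 (mod 107)
5^4 ≡ 25^2 = 625 ≡ 90 (mod 107)
5^8 ≡ 90^2 = 8100 ≡ 75 (mod 107)
5^16 ≡ 75^2 = 5625 ≡ 61 (mod 107)
5^32 ≡ 61^2 = 3721 ≡ 83 (mod 107)
53 = 32 + 16 + 4 + 1 in binary powers of 2.
So 5^53 ≡ 83 · 61 · 90 · 5 ≡ 106 (mod 107).
Since 5^d ≡ 106 (mod 107), base 5 does not prove 107 composite.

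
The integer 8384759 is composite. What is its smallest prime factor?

8384759 is odd.
Digit sum 44, not divisible by 3.
Ends in 9: not divisible by 5.
7: 8384759 = 7·1197822 + 5
11: 8384759 = 11·762250 + 9
13: 8384759 = 13·644981 + 6
17: 8384759 = 17·493221 + 2
19: 8384759 = 19·441303 + 2
23: 8384759 = 23·364554 + 17
29: 8384759 = 29·289129 + 18
31: 8384759 = 31·270476 + 3
37: 8384759 = 37·226615 + 4
41: 8384759 = 41·204506 + 13
43: 8384759 = 43·194994 + 17
47: 8384759 = 47·178399 + 6
53: 8384759 = 53·158203

53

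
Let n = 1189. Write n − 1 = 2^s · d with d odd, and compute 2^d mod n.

1189 − 1 = 1188 = 2^2 · 297, so d = 297.
2^1 ≡ 2 (mod 1189)
2^2 ≡ 2^2 = 4 ≡ 4 (mod 1189)
2^4 ≡ 4^2 = 16 ≡ 16 (mod 1189)
2^8 ≡ 16^2 = 256 ≡ 256 (mod 1189)
2^16 ≡ 256^2 = 65536 ≡ 141 (mod 1189)
2^32 ≡ 141^2 = 19881 ≡ 857 (mod 1189)
2^64 ≡ 857^2 = 734449 ≡ 836 (mod 1189)
2^128 ≡ 836^2 = 698896 ≡ 953 (mod 1189)
2^256 ≡ 953^2 = 908209 ≡ 1002 (mod 1189)
297 = 256 + 32 + 8 + 1 in binary powers of 2.
So 2^297 ≡ 1002 · 857 · 256 · 2 ≡ 282 (mod 1189).
Squaring chain: 282 → 1050; never reaches −1, so base 2 is a Miller–Rabin witness that 1189 is composite.

282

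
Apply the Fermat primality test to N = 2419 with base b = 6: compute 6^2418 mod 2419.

6^1 ≡ 6 (mod 2419)
6^2 ≡ 6^2 = 36 ≡ 36 (mod 2419)
6^4 ≡ 36^2 = 1296 ≡ 1296 (mod 2419)
6^8 ≡ 1296^2 = 1679616 ≡ 830 (mod 2419)
6^16 ≡ 830^2 = 688900 ≡ 1904 (mod 2419)
6^32 ≡ 1904^2 = 3625216 ≡ 1554 (mod 2419)
6^64 ≡ 1554^2 = 2414916 ≡ 754 (mod 2419)
6^128 ≡ 754^2 = 568516 ≡ 51 (mod 2419)
6^256 ≡ 51^2 = 2601 ≡ 182 (mod 2419)
6^512 ≡ 182^2 = 33124 ≡ 1677 (mod 2419)
6^1024 ≡ 1677^2 = 2812329 ≡ 1451 (mod 2419)
6^2048 ≡ 1451^2 = 2105401 ≡ 871 (mod 2419)
2418 = 2048 + 256 + 64 + 32 + 16 + 2 in binary powers of 2.
So 6^2418 ≡ 871 · 182 · 754 · 1554 · 1904 · 36 ≡ 1673 (mod 2419).
Since 1673 ≠ 1, base 6 is a Fermat witness: 2419 is composite.

1673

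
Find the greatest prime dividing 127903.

83

127903 = 23 · 5561
5561 = 67 · 83
83 is prime.
So 127903 = 23 · 67 · 83; the largest prime factor is 83.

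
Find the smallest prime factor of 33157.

33157 is odd.
Digit sum 19, not divisible by 3.
Ends in 7: not divisible by 5.
7: 33157 = 7·4736 + 5
11: 33157 = 11·3014 + 3
13: 33157 = 13·2550 + 7
17: 33157 = 17·1950 + 7
19: 33157 = 19·1745 + 2
23: 33157 = 23·1441 + 14
29: 33157 = 29·1143 + 10
31: 33157 = 31·1069 + 18
37: 33157 = 37·896 + 5
41: 33157 = 41·808 + 29
43: 33157 = 43·771 + 4
47: 33157 = 47·705 + 22
53: 33157 = 53·625 + 32
59: 33157 = 59·561 + 58
61: 33157 = 61·543 + 34
67: 33157 = 67·494 + 59
71: 33157 = 71·467

71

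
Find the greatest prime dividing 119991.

119991 = 3 · 39997
39997 = 23 · 1739
1739 = 37 · 47
47 is prime.
So 119991 = 3 · 23 · 37 · 47; the largest prime factor is 47.

47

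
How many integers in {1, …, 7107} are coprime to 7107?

Factor: 7107 = 3 · 23 · 103.
φ(7107) = (3−1) · (23−1) · (103−1) = 2 · 22 · 102 = 4488.

4488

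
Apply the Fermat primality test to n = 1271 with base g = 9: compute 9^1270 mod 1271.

9^1 ≡ 9 (mod 1271)
9^2 ≡ 9^2 = 81 ≡ 81 (mod 1271)
9^4 ≡ 81^2 = 6561 ≡ 206 (mod 1271)
9^8 ≡ 206^2 = 42436 ≡ 493 (mod 1271)
9^16 ≡ 493^2 = 243049 ≡ 288 (mod 1271)
9^32 ≡ 288^2 = 82944 ≡ 329 (mod 1271)
9^64 ≡ 329^2 = 108241 ≡ 206 (mod 1271)
9^128 ≡ 206^2 = 42436 ≡ 493 (mod 1271)
9^256 ≡ 493^2 = 243049 ≡ 288 (mod 1271)
9^512 ≡ 288^2 = 82944 ≡ 329 (mod 1271)
9^1024 ≡ 329^2 = 108241 ≡ 206 (mod 1271)
1270 = 1024 + 128 + 64 + 32 + 16 + 4 + 2 in binary powers of 2.
So 9^1270 ≡ 206 · 493 · 206 · 329 · 288 · 206 · 81 ≡ 532 (mod 1271).
Since 532 ≠ 1, base 9 is a Fermat witness: 1271 is composite.

532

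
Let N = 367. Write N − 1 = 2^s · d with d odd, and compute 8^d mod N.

1

367 − 1 = 366 = 2^1 · 183, so d = 183.
8^1 ≡ 8 (mod 367)
8^2 ≡ 8^2 = 64 ≡ 64 (mod 367)
8^4 ≡ 64^2 = 4096 ≡ 59 (mod 367)
8^8 ≡ 59^2 = 3481 ≡ 178 (mod 367)
8^16 ≡ 178^2 = 31684 ≡ 122 (mod 367)
8^32 ≡ 122^2 = 14884 ≡ 204 (mod 367)
8^64 ≡ 204^2 = 41616 ≡ 145 (mod 367)
8^128 ≡ 145^2 = 21025 ≡ 106 (mod 367)
183 = 128 + 32 + 16 + 4 + 2 + 1 in binary powers of 2.
So 8^183 ≡ 106 · 204 · 122 · 59 · 64 · 8 ≡ 1 (mod 367).
Since 8^d ≡ 1 (mod 367), base 8 does not prove 367 composite.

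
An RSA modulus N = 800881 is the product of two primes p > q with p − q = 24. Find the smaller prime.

883

Since p = q + 24, we have 800881 = q(q + 24), so q² + 24q − 800881 = 0.
Discriminant: 24² + 4·800881 = 576 + 3203524 = 3204100; √3204100 = 1790.
q = (−24 + 1790)/2 = 883, and p = q + 24 = 907.
Check: 883 · 907 = 800881.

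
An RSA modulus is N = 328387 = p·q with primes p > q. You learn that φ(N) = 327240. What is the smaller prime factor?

541

φ(n) = (p−1)(q−1) = n − (p+q) + 1, so p + q = 328387 − 327240 + 1 = 1148.
p and q are the roots of t² − 1148t + 328387 = 0.
Discriminant: 1148² − 4·328387 = 1317904 − 1313548 = 4356; √4356 = 66.
q = (1148 − 66)/2 = 541, p = (1148 + 66)/2 = 607.
Check: 541 · 607 = 328387.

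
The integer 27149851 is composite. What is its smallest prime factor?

79

27149851 is odd.
Digit sum 37, not divisible by 3.
Ends in 1: not divisible by 5.
7: 27149851 = 7·3878550 + 1
11: 27149851 = 11·2468168 + 3
13: 27149851 = 13·2088450 + 1
17: 27149851 = 17·1597050 + 1
19: 27149851 = 19·1428939 + 10
23: 27149851 = 23·1180428 + 7
29: 27149851 = 29·936201 + 22
31: 27149851 = 31·875801 + 20
37: 27149851 = 37·733779 + 28
41: 27149851 = 41·662191 + 20
43: 27149851 = 43·631391 + 38
47: 27149851 = 47·577656 + 19
53: 27149851 = 53·512261 + 18
59: 27149851 = 59·460166 + 57
61: 27149851 = 61·445079 + 32
67: 27149851 = 67·405221 + 44
71: 27149851 = 71·382392 + 19
73: 27149851 = 73·371915 + 56
79: 27149851 = 79·343669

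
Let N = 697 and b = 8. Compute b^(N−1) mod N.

8^1 ≡ 8 (mod 697)
8^2 ≡ 8^2 = 64 ≡ 64 (mod 697)
8^4 ≡ 64^2 = 4096 ≡ 611 (mod 697)
8^8 ≡ 611^2 = 373321 ≡ 426 (mod 697)
8^16 ≡ 426^2 = 181476 ≡ 256 (mod 697)
8^32 ≡ 256^2 = 65536 ≡ 18 (mod 697)
8^64 ≡ 18^2 = 324 ≡ 324 (mod 697)
8^128 ≡ 324^2 = 104976 ≡ 426 (mod 697)
8^256 ≡ 426^2 = 181476 ≡ 256 (mod 697)
8^512 ≡ 256^2 = 65536 ≡ 18 (mod 697)
696 = 512 + 128 + 32 + 16 + 8 in binary powers of 2.
So 8^696 ≡ 18 · 426 · 18 · 256 · 426 ≡ 256 (mod 697).
Since 256 ≠ 1, base 8 is a Fermat witness: 697 is composite.

256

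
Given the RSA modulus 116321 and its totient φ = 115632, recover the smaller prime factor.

293

φ(n) = (p−1)(q−1) = n − (p+q) + 1, so p + q = 116321 − 115632 + 1 = 690.
p and q are the roots of t² − 690t + 116321 = 0.
Discriminant: 690² − 4·116321 = 476100 − 465284 = 10816; √10816 = 104.
q = (690 − 104)/2 = 293, p = (690 + 104)/2 = 397.
Check: 293 · 397 = 116321.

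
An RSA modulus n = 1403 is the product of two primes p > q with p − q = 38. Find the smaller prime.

Since p = q + 38, we have 1403 = q(q + 38), so q² + 38q − 1403 = 0.
Discriminant: 38² + 4·1403 = 1444 + 5612 = 7056; √7056 = 84.
q = (−38 + 84)/2 = 23, and p = q + 38 = 61.
Check: 23 · 61 = 1403.

23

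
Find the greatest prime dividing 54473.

54473 = 19 · 2867
2867 = 47 · 61
61 is prime.
So 54473 = 19 · 47 · 61; the largest prime factor is 61.

61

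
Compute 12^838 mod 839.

12^1 ≡ 12 (mod 839)
12^2 ≡ 12^2 = 144 ≡ 144 (mod 839)
12^4 ≡ 144^2 = 20736 ≡ 600 (mod 839)
12^8 ≡ 600^2 = 360000 ≡ 69 (mod 839)
12^16 ≡ 69^2 = 4761 ≡ 566 (mod 839)
12^32 ≡ 566^2 = 320356 ≡ 697 (mod 839)
12^64 ≡ 697^2 = 485809 ≡ 28 (mod 839)
12^128 ≡ 28^2 = 784 ≡ 784 (mod 839)
12^256 ≡ 784^2 = 614656 ≡ 508 (mod 839)
12^512 ≡ 508^2 = 258064 ≡ 491 (mod 839)
838 = 512 + 256 + 64 + 4 + 2 in binary powers of 2.
So 12^838 ≡ 491 · 508 · 28 · 600 · 144 ≡ 1 (mod 839).
Since the result is 1, base 12 gives no evidence that 839 is composite.

1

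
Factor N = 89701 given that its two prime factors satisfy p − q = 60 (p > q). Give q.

271

Since p = q + 60, we have 89701 = q(q + 60), so q² + 60q − 89701 = 0.
Discriminant: 60² + 4·89701 = 3600 + 358804 = 362404; √362404 = 602.
q = (−60 + 602)/2 = 271, and p = q + 60 = 331.
Check: 271 · 331 = 89701.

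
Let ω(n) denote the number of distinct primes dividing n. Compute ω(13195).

4

13195 = 5 · 2639
2639 = 7 · 377
377 = 13 · 29
13195 = 5 · 7 · 13 · 29, which has 4 distinct prime factors.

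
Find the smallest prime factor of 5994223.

59

5994223 is odd.
Digit sum 34, not divisible by 3.
Ends in 3: not divisible by 5.
7: 5994223 = 7·856317 + 4
11: 5994223 = 11·544929 + 4
13: 5994223 = 13·461094 + 1
17: 5994223 = 17·352601 + 6
19: 5994223 = 19·315485 + 8
23: 5994223 = 23·260618 + 9
29: 5994223 = 29·206697 + 10
31: 5994223 = 31·193362 + 1
37: 5994223 = 37·162006 + 1
41: 5994223 = 41·146200 + 23
43: 5994223 = 43·139400 + 23
47: 5994223 = 47·127536 + 31
53: 5994223 = 53·113098 + 29
59: 5994223 = 59·101597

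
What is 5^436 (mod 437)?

397

5^1 ≡ 5 (mod 437)
5^2 ≡ 5^2 = 25 ≡ 25 (mod 437)
5^4 ≡ 25^2 = 625 ≡ 188 (mod 437)
5^8 ≡ 188^2 = 35344 ≡ 384 (mod 437)
5^16 ≡ 384^2 = 147456 ≡ 187 (mod 437)
5^32 ≡ 187^2 = 34969 ≡ 9 (mod 437)
5^64 ≡ 9^2 = 81 ≡ 81 (mod 437)
5^128 ≡ 81^2 = 6561 ≡ 6 (mod 437)
5^256 ≡ 6^2 = 36 ≡ 36 (mod 437)
436 = 256 + 128 + 32 + 16 + 4 in binary powers of 2.
So 5^436 ≡ 36 · 6 · 9 · 187 · 188 ≡ 397 (mod 437).
Since 397 ≠ 1, base 5 is a Fermat witness: 437 is composite.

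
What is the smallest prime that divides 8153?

31

8153 is odd.
Digit sum 17, not divisible by 3.
Ends in 3: not divisible by 5.
7: 8153 = 7·1164 + 5
11: 8153 = 11·741 + 2
13: 8153 = 13·627 + 2
17: 8153 = 17·479 + 10
19: 8153 = 19·429 + 2
23: 8153 = 23·354 + 11
29: 8153 = 29·281 + 4
31: 8153 = 31·263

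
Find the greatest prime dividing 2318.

2318 = 2 · 1159
1159 = 19 · 61
61 is prime.
So 2318 = 2 · 19 · 61; the largest prime factor is 61.

61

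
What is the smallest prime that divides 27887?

27887 is odd.
Digit sum 32, not divisible by 3.
Ends in 7: not divisible by 5.
7: 27887 = 7·3983 + 6
11: 27887 = 11·2535 + 2
13: 27887 = 13·2145 + 2
17: 27887 = 17·1640 + 7
19: 27887 = 19·1467 + 14
23: 27887 = 23·1212 + 11
29: 27887 = 29·961 + 18
31: 27887 = 31·899 + 18
37: 27887 = 37·753 + 26
41: 27887 = 41·680 + 7
43: 27887 = 43·648 + 23
47: 27887 = 47·593 + 16
53: 27887 = 53·526 + 9
59: 27887 = 59·472 + 39
61: 27887 = 61·457 + 10
67: 27887 = 67·416 + 15
71: 27887 = 71·392 + 55
73: 27887 = 73·382 + 1
79: 27887 = 79·353

79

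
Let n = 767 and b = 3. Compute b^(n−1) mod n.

3^1 ≡ 3 (mod 767)
3^2 ≡ 3^2 = 9 ≡ 9 (mod 767)
3^4 ≡ 9^2 = 81 ≡ 81 (mod 767)
3^8 ≡ 81^2 = 6561 ≡ 425 (mod 767)
3^16 ≡ 425^2 = 180625 ≡ 380 (mod 767)
3^32 ≡ 380^2 = 144400 ≡ 204 (mod 767)
3^64 ≡ 204^2 = 41616 ≡ 198 (mod 767)
3^128 ≡ 198^2 = 39204 ≡ 87 (mod 767)
3^256 ≡ 87^2 = 7569 ≡ 666 (mod 767)
3^512 ≡ 666^2 = 443556 ≡ 230 (mod 767)
766 = 512 + 128 + 64 + 32 + 16 + 8 + 4 + 2 in binary powers of 2.
So 3^766 ≡ 230 · 87 · 198 · 204 · 380 · 425 · 81 · 9 ≡ 146 (mod 767).
Since 146 ≠ 1, base 3 is a Fermat witness: 767 is composite.

146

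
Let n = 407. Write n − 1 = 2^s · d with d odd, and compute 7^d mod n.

407 − 1 = 406 = 2^1 · 203, so d = 203.
7^1 ≡ 7 (mod 407)
7^2 ≡ 7^2 = 49 ≡ 49 (mod 407)
7^4 ≡ 49^2 = 2401 ≡ 366 (mod 407)
7^8 ≡ 366^2 = 133956 ≡ 53 (mod 407)
7^16 ≡ 53^2 = 2809 ≡ 367 (mod 407)
7^32 ≡ 367^2 = 134689 ≡ 379 (mod 407)
7^64 ≡ 379^2 = 143641 ≡ 377 (mod 407)
7^128 ≡ 377^2 = 142129 ≡ 86 (mod 407)
203 = 128 + 64 + 8 + 2 + 1 in binary powers of 2.
So 7^203 ≡ 86 · 377 · 53 · 49 · 7 ≡ 46 (mod 407).
Squaring chain: 46; never reaches −1, so base 7 is a Miller–Rabin witness that 407 is composite.

46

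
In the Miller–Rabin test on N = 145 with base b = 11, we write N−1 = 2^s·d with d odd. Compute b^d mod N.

31

145 − 1 = 144 = 2^4 · 9, so d = 9.
11^1 ≡ 11 (mod 145)
11^2 ≡ 11^2 = 121 ≡ 121 (mod 145)
11^4 ≡ 121^2 = 14641 ≡ 141 (mod 145)
11^8 ≡ 141^2 = 19881 ≡ 16 (mod 145)
9 = 8 + 1 in binary powers of 2.
So 11^9 ≡ 16 · 11 ≡ 31 (mod 145).
Squaring chain: 31 → 91 → 16 → 111; never reaches −1, so base 11 is a Miller–Rabin witness that 145 is composite.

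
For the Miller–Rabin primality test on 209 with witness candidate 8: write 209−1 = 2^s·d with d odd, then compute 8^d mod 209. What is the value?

209 − 1 = 208 = 2^4 · 13, so d = 13.
8^1 ≡ 8 (mod 209)
8^2 ≡ 8^2 = 64 ≡ 64 (mod 209)
8^4 ≡ 64^2 = 4096 ≡ 125 (mod 209)
8^8 ≡ 125^2 = 15625 ≡ 159 (mod 209)
13 = 8 + 4 + 1 in binary powers of 2.
So 8^13 ≡ 159 · 125 · 8 ≡ 160 (mod 209).
Squaring chain: 160 → 102 → 163 → 26; never reaches −1, so base 8 is a Miller–Rabin witness that 209 is composite.

160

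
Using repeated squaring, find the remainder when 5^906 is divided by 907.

5^1 ≡ 5 (mod 907)
5^2 ≡ 5^2 = 25 ≡ 25 (mod 907)
5^4 ≡ 25^2 = 625 ≡ 625 (mod 907)
5^8 ≡ 625^2 = 390625 ≡ 615 (mod 907)
5^16 ≡ 615^2 = 378225 ≡ 6 (mod 907)
5^32 ≡ 6^2 = 36 ≡ 36 (mod 907)
5^64 ≡ 36^2 = 1296 ≡ 389 (mod 907)
5^128 ≡ 389^2 = 151321 ≡ 759 (mod 907)
5^256 ≡ 759^2 = 576081 ≡ 136 (mod 907)
5^512 ≡ 136^2 = 18496 ≡ 356 (mod 907)
906 = 512 + 256 + 128 + 8 + 2 in binary powers of 2.
So 5^906 ≡ 356 · 136 · 759 · 615 · 25 ≡ 1 (mod 907).
Since the result is 1, base 5 gives no evidence that 907 is composite.

1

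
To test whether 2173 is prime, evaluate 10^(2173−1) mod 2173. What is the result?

10^1 ≡ 10 (mod 2173)
10^2 ≡ 10^2 = 100 ≡ 100 (mod 2173)
10^4 ≡ 100^2 = 10000 ≡ 1308 (mod 2173)
10^8 ≡ 1308^2 = 1710864 ≡ 713 (mod 2173)
10^16 ≡ 713^2 = 508369 ≡ 2060 (mod 2173)
10^32 ≡ 2060^2 = 4243600 ≡ 1904 (mod 2173)
10^64 ≡ 1904^2 = 3625216 ≡ 652 (mod 2173)
10^128 ≡ 652^2 = 425104 ≡ 1369 (mod 2173)
10^256 ≡ 1369^2 = 1874161 ≡ 1035 (mod 2173)
10^512 ≡ 1035^2 = 1071225 ≡ 2109 (mod 2173)
10^1024 ≡ 2109^2 = 4447881 ≡ 1923 (mod 2173)
10^2048 ≡ 1923^2 = 3697929 ≡ 1656 (mod 2173)
2172 = 2048 + 64 + 32 + 16 + 8 + 4 in binary powers of 2.
So 10^2172 ≡ 1656 · 652 · 1904 · 2060 · 713 · 1308 ≡ 1494 (mod 2173).
Since 1494 ≠ 1, base 10 is a Fermat witness: 2173 is composite.

1494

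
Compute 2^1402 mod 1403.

676

2^1 ≡ 2 (mod 1403)
2^2 ≡ 2^2 = 4 ≡ 4 (mod 1403)
2^4 ≡ 4^2 = 16 ≡ 16 (mod 1403)
2^8 ≡ 16^2 = 256 ≡ 256 (mod 1403)
2^16 ≡ 256^2 = 65536 ≡ 998 (mod 1403)
2^32 ≡ 998^2 = 996004 ≡ 1277 (mod 1403)
2^64 ≡ 1277^2 = 1630729 ≡ 443 (mod 1403)
2^128 ≡ 443^2 = 196249 ≡ 1232 (mod 1403)
2^256 ≡ 1232^2 = 1517824 ≡ 1181 (mod 1403)
2^512 ≡ 1181^2 = 1394761 ≡ 179 (mod 1403)
2^1024 ≡ 179^2 = 32041 ≡ 1175 (mod 1403)
1402 = 1024 + 256 + 64 + 32 + 16 + 8 + 2 in binary powers of 2.
So 2^1402 ≡ 1175 · 1181 · 443 · 1277 · 998 · 256 · 4 ≡ 676 (mod 1403).
Since 676 ≠ 1, base 2 is a Fermat witness: 1403 is composite.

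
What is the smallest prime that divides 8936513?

97

8936513 is odd.
Digit sum 35, not divisible by 3.
Ends in 3: not divisible by 5.
7: 8936513 = 7·1276644 + 5
11: 8936513 = 11·812410 + 3
13: 8936513 = 13·687424 + 1
17: 8936513 = 17·525677 + 4
19: 8936513 = 19·470342 + 15
23: 8936513 = 23·388544 + 1
29: 8936513 = 29·308155 + 18
31: 8936513 = 31·288274 + 19
37: 8936513 = 37·241527 + 14
41: 8936513 = 41·217963 + 30
43: 8936513 = 43·207825 + 38
47: 8936513 = 47·190138 + 27
53: 8936513 = 53·168613 + 24
59: 8936513 = 59·151466 + 19
61: 8936513 = 61·146500 + 13
67: 8936513 = 67·133380 + 53
71: 8936513 = 71·125866 + 27
73: 8936513 = 73·122417 + 72
79: 8936513 = 79·113120 + 33
83: 8936513 = 83·107668 + 69
89: 8936513 = 89·100410 + 23
97: 8936513 = 97·92129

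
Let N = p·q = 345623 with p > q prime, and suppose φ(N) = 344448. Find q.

577

φ(n) = (p−1)(q−1) = n − (p+q) + 1, so p + q = 345623 − 344448 + 1 = 1176.
p and q are the roots of t² − 1176t + 345623 = 0.
Discriminant: 1176² − 4·345623 = 1382976 − 1382492 = 484; √484 = 22.
q = (1176 − 22)/2 = 577, p = (1176 + 22)/2 = 599.
Check: 577 · 599 = 345623.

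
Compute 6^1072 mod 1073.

6^1 ≡ 6 (mod 1073)
6^2 ≡ 6^2 = 36 ≡ 36 (mod 1073)
6^4 ≡ 36^2 = 1296 ≡ 223 (mod 1073)
6^8 ≡ 223^2 = 49729 ≡ 371 (mod 1073)
6^16 ≡ 371^2 = 137641 ≡ 297 (mod 1073)
6^32 ≡ 297^2 = 88209 ≡ 223 (mod 1073)
6^64 ≡ 223^2 = 49729 ≡ 371 (mod 1073)
6^128 ≡ 371^2 = 137641 ≡ 297 (mod 1073)
6^256 ≡ 297^2 = 88209 ≡ 223 (mod 1073)
6^512 ≡ 223^2 = 49729 ≡ 371 (mod 1073)
6^1024 ≡ 371^2 = 137641 ≡ 297 (mod 1073)
1072 = 1024 + 32 + 16 in binary powers of 2.
So 6^1072 ≡ 297 · 223 · 297 ≡ 371 (mod 1073).
Since 371 ≠ 1, base 6 is a Fermat witness: 1073 is composite.

371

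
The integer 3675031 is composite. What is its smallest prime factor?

71

3675031 is odd.
Digit sum 25, not divisible by 3.
Ends in 1: not divisible by 5.
7: 3675031 = 7·525004 + 3
11: 3675031 = 11·334093 + 8
13: 3675031 = 13·282694 + 9
17: 3675031 = 17·216178 + 5
19: 3675031 = 19·193422 + 13
23: 3675031 = 23·159783 + 22
29: 3675031 = 29·126725 + 6
31: 3675031 = 31·118549 + 12
37: 3675031 = 37·99325 + 6
41: 3675031 = 41·89634 + 37
43: 3675031 = 43·85465 + 36
47: 3675031 = 47·78192 + 7
53: 3675031 = 53·69340 + 11
59: 3675031 = 59·62288 + 39
61: 3675031 = 61·60246 + 25
67: 3675031 = 67·54851 + 14
71: 3675031 = 71·51761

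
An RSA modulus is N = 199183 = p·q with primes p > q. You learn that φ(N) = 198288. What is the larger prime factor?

φ(n) = (p−1)(q−1) = n − (p+q) + 1, so p + q = 199183 − 198288 + 1 = 896.
p and q are the roots of t² − 896t + 199183 = 0.
Discriminant: 896² − 4·199183 = 802816 − 796732 = 6084; √6084 = 78.
q = (896 − 78)/2 = 409, p = (896 + 78)/2 = 487.
Check: 409 · 487 = 199183.

487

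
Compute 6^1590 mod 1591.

6^1 ≡ 6 (mod 1591)
6^2 ≡ 6^2 = 36 ≡ 36 (mod 1591)
6^4 ≡ 36^2 = 1296 ≡ 1296 (mod 1591)
6^8 ≡ 1296^2 = 1679616 ≡ 1111 (mod 1591)
6^16 ≡ 1111^2 = 1234321 ≡ 1296 (mod 1591)
6^32 ≡ 1296^2 = 1679616 ≡ 1111 (mod 1591)
6^64 ≡ 1111^2 = 1234321 ≡ 1296 (mod 1591)
6^128 ≡ 1296^2 = 1679616 ≡ 1111 (mod 1591)
6^256 ≡ 1111^2 = 1234321 ≡ 1296 (mod 1591)
6^512 ≡ 1296^2 = 1679616 ≡ 1111 (mod 1591)
6^1024 ≡ 1111^2 = 1234321 ≡ 1296 (mod 1591)
1590 = 1024 + 512 + 32 + 16 + 4 + 2 in binary powers of 2.
So 6^1590 ≡ 1296 · 1111 · 1111 · 1296 · 1296 · 36 ≡ 517 (mod 1591).
Since 517 ≠ 1, base 6 is a Fermat witness: 1591 is composite.

517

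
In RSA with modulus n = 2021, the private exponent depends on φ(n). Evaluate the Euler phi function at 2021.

1932

Factor: 2021 = 43 · 47.
φ(2021) = (43−1) · (47−1) = 42 · 46 = 1932.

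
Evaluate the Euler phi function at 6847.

6640

Factor: 6847 = 41 · 167.
φ(6847) = (41−1) · (167−1) = 40 · 166 = 6640.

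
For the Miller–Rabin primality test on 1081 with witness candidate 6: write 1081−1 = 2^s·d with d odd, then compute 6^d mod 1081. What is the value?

1081 − 1 = 1080 = 2^3 · 135, so d = 135.
6^1 ≡ 6 (mod 1081)
6^2 ≡ 6^2 = 36 ≡ 36 (mod 1081)
6^4 ≡ 36^2 = 1296 ≡ 215 (mod 1081)
6^8 ≡ 215^2 = 46225 ≡ 823 (mod 1081)
6^16 ≡ 823^2 = 677329 ≡ 623 (mod 1081)
6^32 ≡ 623^2 = 388129 ≡ 50 (mod 1081)
6^64 ≡ 50^2 = 2500 ≡ 338 (mod 1081)
6^128 ≡ 338^2 = 114244 ≡ 739 (mod 1081)
135 = 128 + 4 + 2 + 1 in binary powers of 2.
So 6^135 ≡ 739 · 215 · 36 · 6 ≡ 653 (mod 1081).
Squaring chain: 653 → 495 → 719; never reaches −1, so base 6 is a Miller–Rabin witness that 1081 is composite.

653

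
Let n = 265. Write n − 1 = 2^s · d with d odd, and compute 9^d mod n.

249

265 − 1 = 264 = 2^3 · 33, so d = 33.
9^1 ≡ 9 (mod 265)
9^2 ≡ 9^2 = 81 ≡ 81 (mod 265)
9^4 ≡ 81^2 = 6561 ≡ 201 (mod 265)
9^8 ≡ 201^2 = 40401 ≡ 121 (mod 265)
9^16 ≡ 121^2 = 14641 ≡ 66 (mod 265)
9^32 ≡ 66^2 = 4356 ≡ 116 (mod 265)
33 = 32 + 1 in binary powers of 2.
So 9^33 ≡ 116 · 9 ≡ 249 (mod 265).
Squaring chain: 249 → 256 → 81; never reaches −1, so base 9 is a Miller–Rabin witness that 265 is composite.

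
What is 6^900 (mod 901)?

6^1 ≡ 6 (mod 901)
6^2 ≡ 6^2 = 36 ≡ 36 (mod 901)
6^4 ≡ 36^2 = 1296 ≡ 395 (mod 901)
6^8 ≡ 395^2 = 156025 ≡ 152 (mod 901)
6^16 ≡ 152^2 = 23104 ≡ 579 (mod 901)
6^32 ≡ 579^2 = 335241 ≡ 69 (mod 901)
6^64 ≡ 69^2 = 4761 ≡ 256 (mod 901)
6^128 ≡ 256^2 = 65536 ≡ 664 (mod 901)
6^256 ≡ 664^2 = 440896 ≡ 307 (mod 901)
6^512 ≡ 307^2 = 94249 ≡ 545 (mod 901)
900 = 512 + 256 + 128 + 4 in binary powers of 2.
So 6^900 ≡ 545 · 307 · 664 · 395 ≡ 208 (mod 901).
Since 208 ≠ 1, base 6 is a Fermat witness: 901 is composite.

208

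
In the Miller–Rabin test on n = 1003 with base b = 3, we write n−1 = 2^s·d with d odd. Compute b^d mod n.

838

1003 − 1 = 1002 = 2^1 · 501, so d = 501.
3^1 ≡ 3 (mod 1003)
3^2 ≡ 3^2 = 9 ≡ 9 (mod 1003)
3^4 ≡ 9^2 = 81 ≡ 81 (mod 1003)
3^8 ≡ 81^2 = 6561 ≡ 543 (mod 1003)
3^16 ≡ 543^2 = 294849 ≡ 970 (mod 1003)
3^32 ≡ 970^2 = 940900 ≡ 86 (mod 1003)
3^64 ≡ 86^2 = 7396 ≡ 375 (mod 1003)
3^128 ≡ 375^2 = 140625 ≡ 205 (mod 1003)
3^256 ≡ 205^2 = 42025 ≡ 902 (mod 1003)
501 = 256 + 128 + 64 + 32 + 16 + 4 + 1 in binary powers of 2.
So 3^501 ≡ 902 · 205 · 375 · 86 · 970 · 81 · 3 ≡ 838 (mod 1003).
Squaring chain: 838; never reaches −1, so base 3 is a Miller–Rabin witness that 1003 is composite.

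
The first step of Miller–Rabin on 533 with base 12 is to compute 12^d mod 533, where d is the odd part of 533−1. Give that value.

533 − 1 = 532 = 2^2 · 133, so d = 133.
12^1 ≡ 12 (mod 533)
12^2 ≡ 12^2 = 144 ≡ 144 (mod 533)
12^4 ≡ 144^2 = 20736 ≡ 482 (mod 533)
12^8 ≡ 482^2 = 232324 ≡ 469 (mod 533)
12^16 ≡ 469^2 = 219961 ≡ 365 (mod 533)
12^32 ≡ 365^2 = 133225 ≡ 508 (mod 533)
12^64 ≡ 508^2 = 258064 ≡ 92 (mod 533)
12^128 ≡ 92^2 = 8464 ≡ 469 (mod 533)
133 = 128 + 4 + 1 in binary powers of 2.
So 12^133 ≡ 469 · 482 · 12 ≡ 259 (mod 533).
Squaring chain: 259 → 456; never reaches −1, so base 12 is a Miller–Rabin witness that 533 is composite.

259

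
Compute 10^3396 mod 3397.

3370

10^1 ≡ 10 (mod 3397)
10^2 ≡ 10^2 = 100 ≡ 100 (mod 3397)
10^4 ≡ 100^2 = 10000 ≡ 3206 (mod 3397)
10^8 ≡ 3206^2 = 10278436 ≡ 2511 (mod 3397)
10^16 ≡ 2511^2 = 6305121 ≡ 289 (mod 3397)
10^32 ≡ 289^2 = 83521 ≡ 1993 (mod 3397)
10^64 ≡ 1993^2 = 3972049 ≡ 956 (mod 3397)
10^128 ≡ 956^2 = 913936 ≡ 143 (mod 3397)
10^256 ≡ 143^2 = 20449 ≡ 67 (mod 3397)
10^512 ≡ 67^2 = 4489 ≡ 1092 (mod 3397)
10^1024 ≡ 1092^2 = 1192464 ≡ 117 (mod 3397)
10^2048 ≡ 117^2 = 13689 ≡ 101 (mod 3397)
3396 = 2048 + 1024 + 256 + 64 + 4 in binary powers of 2.
So 10^3396 ≡ 101 · 117 · 67 · 956 · 3206 ≡ 3370 (mod 3397).
Since 3370 ≠ 1, base 10 is a Fermat witness: 3397 is composite.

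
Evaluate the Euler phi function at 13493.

13260

Factor: 13493 = 103 · 131.
φ(13493) = (103−1) · (131−1) = 102 · 130 = 13260.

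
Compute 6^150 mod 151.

6^1 ≡ 6 (mod 151)
6^2 ≡ 6^2 = 36 ≡ 36 (mod 151)
6^4 ≡ 36^2 = 1296 ≡ 88 (mod 151)
6^8 ≡ 88^2 = 7744 ≡ 43 (mod 151)
6^16 ≡ 43^2 = 1849 ≡ 37 (mod 151)
6^32 ≡ 37^2 = 1369 ≡ 10 (mod 151)
6^64 ≡ 10^2 = 100 ≡ 100 (mod 151)
6^128 ≡ 100^2 = 10000 ≡ 34 (mod 151)
150 = 128 + 16 + 4 + 2 in binary powers of 2.
So 6^150 ≡ 34 · 37 · 88 · 36 ≡ 1 (mod 151).
Since the result is 1, base 6 gives no evidence that 151 is composite.

1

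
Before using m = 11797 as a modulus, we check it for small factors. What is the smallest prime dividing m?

47

11797 is odd.
Digit sum 25, not divisible by 3.
Ends in 7: not divisible by 5.
7: 11797 = 7·1685 + 2
11: 11797 = 11·1072 + 5
13: 11797 = 13·907 + 6
17: 11797 = 17·693 + 16
19: 11797 = 19·620 + 17
23: 11797 = 23·512 + 21
29: 11797 = 29·406 + 23
31: 11797 = 31·380 + 17
37: 11797 = 37·318 + 31
41: 11797 = 41·287 + 30
43: 11797 = 43·274 + 15
47: 11797 = 47·251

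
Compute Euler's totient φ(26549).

Factor: 26549 = 139 · 191.
φ(26549) = (139−1) · (191−1) = 138 · 190 = 26220.

26220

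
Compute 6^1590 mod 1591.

517

6^1 ≡ 6 (mod 1591)
6^2 ≡ 6^2 = 36 ≡ 36 (mod 1591)
6^4 ≡ 36^2 = 1296 ≡ 1296 (mod 1591)
6^8 ≡ 1296^2 = 1679616 ≡ 1111 (mod 1591)
6^16 ≡ 1111^2 = 1234321 ≡ 1296 (mod 1591)
6^32 ≡ 1296^2 = 1679616 ≡ 1111 (mod 1591)
6^64 ≡ 1111^2 = 1234321 ≡ 1296 (mod 1591)
6^128 ≡ 1296^2 = 1679616 ≡ 1111 (mod 1591)
6^256 ≡ 1111^2 = 1234321 ≡ 1296 (mod 1591)
6^512 ≡ 1296^2 = 1679616 ≡ 1111 (mod 1591)
6^1024 ≡ 1111^2 = 1234321 ≡ 1296 (mod 1591)
1590 = 1024 + 512 + 32 + 16 + 4 + 2 in binary powers of 2.
So 6^1590 ≡ 1296 · 1111 · 1111 · 1296 · 1296 · 36 ≡ 517 (mod 1591).
Since 517 ≠ 1, base 6 is a Fermat witness: 1591 is composite.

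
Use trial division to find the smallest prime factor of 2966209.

73

2966209 is odd.
Digit sum 34, not divisible by 3.
Ends in 9: not divisible by 5.
7: 2966209 = 7·423744 + 1
11: 2966209 = 11·269655 + 4
13: 2966209 = 13·228169 + 12
17: 2966209 = 17·174482 + 15
19: 2966209 = 19·156116 + 5
23: 2966209 = 23·128965 + 14
29: 2966209 = 29·102283 + 2
31: 2966209 = 31·95684 + 5
37: 2966209 = 37·80167 + 30
41: 2966209 = 41·72346 + 23
43: 2966209 = 43·68981 + 26
47: 2966209 = 47·63110 + 39
53: 2966209 = 53·55966 + 11
59: 2966209 = 59·50274 + 43
61: 2966209 = 61·48626 + 23
67: 2966209 = 67·44271 + 52
71: 2966209 = 71·41777 + 42
73: 2966209 = 73·40633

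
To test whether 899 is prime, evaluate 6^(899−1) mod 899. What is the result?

645

6^1 ≡ 6 (mod 899)
6^2 ≡ 6^2 = 36 ≡ 36 (mod 899)
6^4 ≡ 36^2 = 1296 ≡ 397 (mod 899)
6^8 ≡ 397^2 = 157609 ≡ 284 (mod 899)
6^16 ≡ 284^2 = 80656 ≡ 645 (mod 899)
6^32 ≡ 645^2 = 416025 ≡ 687 (mod 899)
6^64 ≡ 687^2 = 471969 ≡ 893 (mod 899)
6^128 ≡ 893^2 = 797449 ≡ 36 (mod 899)
6^256 ≡ 36^2 = 1296 ≡ 397 (mod 899)
6^512 ≡ 397^2 = 157609 ≡ 284 (mod 899)
898 = 512 + 256 + 128 + 2 in binary powers of 2.
So 6^898 ≡ 284 · 397 · 36 · 36 ≡ 645 (mod 899).
Since 645 ≠ 1, base 6 is a Fermat witness: 899 is composite.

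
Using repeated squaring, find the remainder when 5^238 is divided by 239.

5^1 ≡ 5 (mod 239)
5^2 ≡ 5^2 = 25 ≡ 25 (mod 239)
5^4 ≡ 25^2 = 625 ≡ 147 (mod 239)
5^8 ≡ 147^2 = 21609 ≡ 99 (mod 239)
5^16 ≡ 99^2 = 9801 ≡ 2 (mod 239)
5^32 ≡ 2^2 = 4 ≡ 4 (mod 239)
5^64 ≡ 4^2 = 16 ≡ 16 (mod 239)
5^128 ≡ 16^2 = 256 ≡ 17 (mod 239)
238 = 128 + 64 + 32 + 8 + 4 + 2 in binary powers of 2.
So 5^238 ≡ 17 · 16 · 4 · 99 · 147 · 25 ≡ 1 (mod 239).
Since the result is 1, base 5 gives no evidence that 239 is composite.

1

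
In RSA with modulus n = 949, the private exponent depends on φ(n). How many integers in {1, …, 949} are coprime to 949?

864

Factor: 949 = 13 · 73.
φ(949) = (13−1) · (73−1) = 12 · 72 = 864.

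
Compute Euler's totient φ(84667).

74760

Factor: 84667 = 11 · 43 · 179.
φ(84667) = (11−1) · (43−1) · (179−1) = 10 · 42 · 178 = 74760.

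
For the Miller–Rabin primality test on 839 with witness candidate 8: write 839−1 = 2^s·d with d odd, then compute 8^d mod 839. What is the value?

839 − 1 = 838 = 2^1 · 419, so d = 419.
8^1 ≡ 8 (mod 839)
8^2 ≡ 8^2 = 64 ≡ 64 (mod 839)
8^4 ≡ 64^2 = 4096 ≡ 740 (mod 839)
8^8 ≡ 740^2 = 547600 ≡ 572 (mod 839)
8^16 ≡ 572^2 = 327184 ≡ 813 (mod 839)
8^32 ≡ 813^2 = 660969 ≡ 676 (mod 839)
8^64 ≡ 676^2 = 456976 ≡ 560 (mod 839)
8^128 ≡ 560^2 = 313600 ≡ 653 (mod 839)
8^256 ≡ 653^2 = 426409 ≡ 197 (mod 839)
419 = 256 + 128 + 32 + 2 + 1 in binary powers of 2.
So 8^419 ≡ 197 · 653 · 676 · 64 · 8 ≡ 1 (mod 839).
Since 8^d ≡ 1 (mod 839), base 8 does not prove 839 composite.

1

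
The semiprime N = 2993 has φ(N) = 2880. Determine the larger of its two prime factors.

73

φ(n) = (p−1)(q−1) = n − (p+q) + 1, so p + q = 2993 − 2880 + 1 = 114.
p and q are the roots of t² − 114t + 2993 = 0.
Discriminant: 114² − 4·2993 = 12996 − 11972 = 1024; √1024 = 32.
q = (114 − 32)/2 = 41, p = (114 + 32)/2 = 73.
Check: 41 · 73 = 2993.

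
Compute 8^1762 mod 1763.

8^1 ≡ 8 (mod 1763)
8^2 ≡ 8^2 = 64 ≡ 64 (mod 1763)
8^4 ≡ 64^2 = 4096 ≡ 570 (mod 1763)
8^8 ≡ 570^2 = 324900 ≡ 508 (mod 1763)
8^16 ≡ 508^2 = 258064 ≡ 666 (mod 1763)
8^32 ≡ 666^2 = 443556 ≡ 1043 (mod 1763)
8^64 ≡ 1043^2 = 1087849 ≡ 78 (mod 1763)
8^128 ≡ 78^2 = 6084 ≡ 795 (mod 1763)
8^256 ≡ 795^2 = 632025 ≡ 871 (mod 1763)
8^512 ≡ 871^2 = 758641 ≡ 551 (mod 1763)
8^1024 ≡ 551^2 = 303601 ≡ 365 (mod 1763)
1762 = 1024 + 512 + 128 + 64 + 32 + 2 in binary powers of 2.
So 8^1762 ≡ 365 · 551 · 795 · 78 · 1043 · 64 ≡ 1417 (mod 1763).
Since 1417 ≠ 1, base 8 is a Fermat witness: 1763 is composite.

1417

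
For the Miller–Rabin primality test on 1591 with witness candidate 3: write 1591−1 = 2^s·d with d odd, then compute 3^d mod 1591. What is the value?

1470

1591 − 1 = 1590 = 2^1 · 795, so d = 795.
3^1 ≡ 3 (mod 1591)
3^2 ≡ 3^2 = 9 ≡ 9 (mod 1591)
3^4 ≡ 9^2 = 81 ≡ 81 (mod 1591)
3^8 ≡ 81^2 = 6561 ≡ 197 (mod 1591)
3^16 ≡ 197^2 = 38809 ≡ 625 (mod 1591)
3^32 ≡ 625^2 = 390625 ≡ 830 (mod 1591)
3^64 ≡ 830^2 = 688900 ≡ 1588 (mod 1591)
3^128 ≡ 1588^2 = 2521744 ≡ 9 (mod 1591)
3^256 ≡ 9^2 = 81 ≡ 81 (mod 1591)
3^512 ≡ 81^2 = 6561 ≡ 197 (mod 1591)
795 = 512 + 256 + 16 + 8 + 2 + 1 in binary powers of 2.
So 3^795 ≡ 197 · 81 · 625 · 197 · 9 · 3 ≡ 1470 (mod 1591).
Squaring chain: 1470; never reaches −1, so base 3 is a Miller–Rabin witness that 1591 is composite.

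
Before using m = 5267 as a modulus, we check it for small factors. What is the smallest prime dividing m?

5267 is odd.
Digit sum 20, not divisible by 3.
Ends in 7: not divisible by 5.
7: 5267 = 7·752 + 3
11: 5267 = 11·478 + 9
13: 5267 = 13·405 + 2
17: 5267 = 17·309 + 14
19: 5267 = 19·277 + 4
23: 5267 = 23·229

23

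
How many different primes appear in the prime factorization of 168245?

168245 = 5 · 33649
33649 = 7 · 4807
4807 = 11 · 437
437 = 19 · 23
168245 = 5 · 7 · 11 · 19 · 23, which has 5 distinct prime factors.

5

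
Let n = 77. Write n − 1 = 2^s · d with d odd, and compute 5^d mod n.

75

77 − 1 = 76 = 2^2 · 19, so d = 19.
5^1 ≡ 5 (mod 77)
5^2 ≡ 5^2 = 25 ≡ 25 (mod 77)
5^4 ≡ 25^2 = 625 ≡ 9 (mod 77)
5^8 ≡ 9^2 = 81 ≡ 4 (mod 77)
5^16 ≡ 4^2 = 16 ≡ 16 (mod 77)
19 = 16 + 2 + 1 in binary powers of 2.
So 5^19 ≡ 16 · 25 · 5 ≡ 75 (mod 77).
Squaring chain: 75 → 4; never reaches −1, so base 5 is a Miller–Rabin witness that 77 is composite.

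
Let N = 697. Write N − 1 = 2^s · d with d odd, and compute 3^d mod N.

96

697 − 1 = 696 = 2^3 · 87, so d = 87.
3^1 ≡ 3 (mod 697)
3^2 ≡ 3^2 = 9 ≡ 9 (mod 697)
3^4 ≡ 9^2 = 81 ≡ 81 (mod 697)
3^8 ≡ 81^2 = 6561 ≡ 288 (mod 697)
3^16 ≡ 288^2 = 82944 ≡ 1 (mod 697)
3^32 ≡ 1^2 = 1 ≡ 1 (mod 697)
3^64 ≡ 1^2 = 1 ≡ 1 (mod 697)
87 = 64 + 16 + 4 + 2 + 1 in binary powers of 2.
So 3^87 ≡ 1 · 1 · 81 · 9 · 3 ≡ 96 (mod 697).
Squaring chain: 96 → 155 → 327; never reaches −1, so base 3 is a Miller–Rabin witness that 697 is composite.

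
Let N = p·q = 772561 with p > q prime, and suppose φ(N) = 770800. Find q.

φ(n) = (p−1)(q−1) = n − (p+q) + 1, so p + q = 772561 − 770800 + 1 = 1762.
p and q are the roots of t² − 1762t + 772561 = 0.
Discriminant: 1762² − 4·772561 = 3104644 − 3090244 = 14400; √14400 = 120.
q = (1762 − 120)/2 = 821, p = (1762 + 120)/2 = 941.
Check: 821 · 941 = 772561.

821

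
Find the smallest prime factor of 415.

415 is odd.
Digit sum 10, not divisible by 3.
Ends in 5: divisible by 5.

5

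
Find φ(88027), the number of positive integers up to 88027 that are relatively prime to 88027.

80640

Factor: 88027 = 19 · 41 · 113.
φ(88027) = (19−1) · (41−1) · (113−1) = 18 · 40 · 112 = 80640.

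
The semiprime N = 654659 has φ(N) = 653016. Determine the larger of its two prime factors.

φ(n) = (p−1)(q−1) = n − (p+q) + 1, so p + q = 654659 − 653016 + 1 = 1644.
p and q are the roots of t² − 1644t + 654659 = 0.
Discriminant: 1644² − 4·654659 = 2702736 − 2618636 = 84100; √84100 = 290.
q = (1644 − 290)/2 = 677, p = (1644 + 290)/2 = 967.
Check: 677 · 967 = 654659.

967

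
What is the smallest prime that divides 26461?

47

26461 is odd.
Digit sum 19, not divisible by 3.
Ends in 1: not divisible by 5.
7: 26461 = 7·3780 + 1
11: 26461 = 11·2405 + 6
13: 26461 = 13·2035 + 6
17: 26461 = 17·1556 + 9
19: 26461 = 19·1392 + 13
23: 26461 = 23·1150 + 11
29: 26461 = 29·912 + 13
31: 26461 = 31·853 + 18
37: 26461 = 37·715 + 6
41: 26461 = 41·645 + 16
43: 26461 = 43·615 + 16
47: 26461 = 47·563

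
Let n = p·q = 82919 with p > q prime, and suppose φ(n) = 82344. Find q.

φ(n) = (p−1)(q−1) = n − (p+q) + 1, so p + q = 82919 − 82344 + 1 = 576.
p and q are the roots of t² − 576t + 82919 = 0.
Discriminant: 576² − 4·82919 = 331776 − 331676 = 100; √100 = 10.
q = (576 − 10)/2 = 283, p = (576 + 10)/2 = 293.
Check: 283 · 293 = 82919.

283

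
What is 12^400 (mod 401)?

12^1 ≡ 12 (mod 401)
12^2 ≡ 12^2 = 144 ≡ 144 (mod 401)
12^4 ≡ 144^2 = 20736 ≡ 285 (mod 401)
12^8 ≡ 285^2 = 81225 ≡ 223 (mod 401)
12^16 ≡ 223^2 = 49729 ≡ 5 (mod 401)
12^32 ≡ 5^2 = 25 ≡ 25 (mod 401)
12^64 ≡ 25^2 = 625 ≡ 224 (mod 401)
12^128 ≡ 224^2 = 50176 ≡ 51 (mod 401)
12^256 ≡ 51^2 = 2601 ≡ 195 (mod 401)
400 = 256 + 128 + 16 in binary powers of 2.
So 12^400 ≡ 195 · 51 · 5 ≡ 1 (mod 401).
Since the result is 1, base 12 gives no evidence that 401 is composite.

1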